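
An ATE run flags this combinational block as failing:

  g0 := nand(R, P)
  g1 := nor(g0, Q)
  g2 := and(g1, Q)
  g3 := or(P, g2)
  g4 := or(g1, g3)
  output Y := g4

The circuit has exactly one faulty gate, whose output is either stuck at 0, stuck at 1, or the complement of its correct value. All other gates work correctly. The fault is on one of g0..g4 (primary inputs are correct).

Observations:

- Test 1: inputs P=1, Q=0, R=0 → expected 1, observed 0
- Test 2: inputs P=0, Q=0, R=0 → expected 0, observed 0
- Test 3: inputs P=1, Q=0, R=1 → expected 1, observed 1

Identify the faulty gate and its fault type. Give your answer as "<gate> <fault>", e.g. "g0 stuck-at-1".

Fault-free values for test 1 (P=1, Q=0, R=0): g0=1, g1=0, g2=0, g3=1, g4=1, giving Y=1. Observed 0.
Test 1: faults giving observed 0 are {g3 stuck-at-0, g3 inverted output, g4 stuck-at-0, g4 inverted output}.
Test 2 (P=0, Q=0, R=0): fault-free g0=1, g1=0, g2=0, g3=0, g4=0 → 0; observed 0. Eliminates g3 inverted output, g4 inverted output.
Test 3 (P=1, Q=0, R=1): fault-free g0=0, g1=1, g2=0, g3=1, g4=1 → 1; observed 1. Eliminates g4 stuck-at-0.
Only g3 stuck-at-0 is consistent with every test.

g3 stuck-at-0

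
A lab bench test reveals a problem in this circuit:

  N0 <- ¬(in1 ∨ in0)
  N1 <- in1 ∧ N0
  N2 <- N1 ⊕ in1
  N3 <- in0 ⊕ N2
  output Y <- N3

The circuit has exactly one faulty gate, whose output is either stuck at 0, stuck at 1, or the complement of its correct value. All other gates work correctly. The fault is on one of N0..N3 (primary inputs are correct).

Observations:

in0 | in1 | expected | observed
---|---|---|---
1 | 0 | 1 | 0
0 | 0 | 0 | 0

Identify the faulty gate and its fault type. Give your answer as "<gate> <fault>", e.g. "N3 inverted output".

N3 stuck-at-0

Fault-free values for test 1 (in0=1, in1=0): N0=0, N1=0, N2=0, N3=1, giving Y=1. Observed 0.
Test 1: faults giving observed 0 are {N1 stuck-at-1, N1 inverted output, N2 stuck-at-1, N2 inverted output, N3 stuck-at-0, N3 inverted output}.
Test 2 (in0=0, in1=0): fault-free N0=1, N1=0, N2=0, N3=0 → 0; observed 0. Eliminates N1 stuck-at-1, N1 inverted output, N2 stuck-at-1, N2 inverted output, N3 inverted output.
Only N3 stuck-at-0 is consistent with every test.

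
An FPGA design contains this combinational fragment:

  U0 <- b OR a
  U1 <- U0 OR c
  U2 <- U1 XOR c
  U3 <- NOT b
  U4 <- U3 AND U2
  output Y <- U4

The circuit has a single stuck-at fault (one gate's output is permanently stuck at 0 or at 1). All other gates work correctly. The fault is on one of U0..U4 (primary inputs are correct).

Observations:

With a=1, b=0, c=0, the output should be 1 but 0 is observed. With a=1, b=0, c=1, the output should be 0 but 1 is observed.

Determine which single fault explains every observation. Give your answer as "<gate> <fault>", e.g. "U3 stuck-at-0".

Fault-free values for test 1 (a=1, b=0, c=0): U0=1, U1=1, U2=1, U3=1, U4=1, giving Y=1. Observed 0.
Test 1: faults giving observed 0 are {U0 stuck-at-0, U1 stuck-at-0, U2 stuck-at-0, U3 stuck-at-0, U4 stuck-at-0}.
Test 2 (a=1, b=0, c=1): fault-free U0=1, U1=1, U2=0, U3=1, U4=0 → 0; observed 1. Eliminates U0 stuck-at-0, U2 stuck-at-0, U3 stuck-at-0, U4 stuck-at-0.
Only U1 stuck-at-0 is consistent with every test.

U1 stuck-at-0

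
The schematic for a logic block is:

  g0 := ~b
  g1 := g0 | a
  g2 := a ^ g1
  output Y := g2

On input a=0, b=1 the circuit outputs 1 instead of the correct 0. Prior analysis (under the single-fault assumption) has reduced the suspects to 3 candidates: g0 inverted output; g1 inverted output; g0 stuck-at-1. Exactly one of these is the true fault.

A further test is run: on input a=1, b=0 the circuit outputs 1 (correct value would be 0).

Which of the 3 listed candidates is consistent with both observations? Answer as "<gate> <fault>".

Evaluate each candidate on input a=1, b=0:
  g0 inverted output: g0=0 [inverted output], g1=1, g2=0 → 0 — eliminated
  g1 inverted output: g0=1, g1=0 [inverted output], g2=1 → 1 — matches
  g0 stuck-at-1: g0=1 [stuck-at-1], g1=1, g2=0 → 0 — eliminated
Only g1 inverted output reproduces the observed 1.

g1 inverted output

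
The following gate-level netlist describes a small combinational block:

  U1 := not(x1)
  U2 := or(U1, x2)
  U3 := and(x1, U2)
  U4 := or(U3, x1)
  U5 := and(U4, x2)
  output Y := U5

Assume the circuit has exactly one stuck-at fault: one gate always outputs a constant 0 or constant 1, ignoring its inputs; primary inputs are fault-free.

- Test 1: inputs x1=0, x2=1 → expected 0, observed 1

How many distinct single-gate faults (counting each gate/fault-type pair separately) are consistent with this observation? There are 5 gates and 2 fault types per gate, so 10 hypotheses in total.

3

Fault-free: U1=1, U2=1, U3=0, U4=0, U5=0 → 0. Observed 1.
  U1 stuck-at-0: output 0 ✗
  U1 stuck-at-1: output 0 ✗
  U2 stuck-at-0: output 0 ✗
  U2 stuck-at-1: output 0 ✗
  U3 stuck-at-0: output 0 ✗
  U3 stuck-at-1: output 1 ✓
  U4 stuck-at-0: output 0 ✗
  U4 stuck-at-1: output 1 ✓
  U5 stuck-at-0: output 0 ✗
  U5 stuck-at-1: output 1 ✓
Consistent faults: {U3 stuck-at-1, U4 stuck-at-1, U5 stuck-at-1} — 3 in all.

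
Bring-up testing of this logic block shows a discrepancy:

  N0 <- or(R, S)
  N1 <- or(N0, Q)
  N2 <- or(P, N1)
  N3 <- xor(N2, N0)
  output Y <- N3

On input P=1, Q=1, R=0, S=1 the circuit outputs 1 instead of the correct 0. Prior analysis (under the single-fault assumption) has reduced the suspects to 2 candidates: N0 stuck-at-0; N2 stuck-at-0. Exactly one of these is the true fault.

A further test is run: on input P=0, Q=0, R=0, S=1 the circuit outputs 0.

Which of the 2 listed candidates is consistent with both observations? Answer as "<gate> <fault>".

N0 stuck-at-0

Evaluate each candidate on input P=0, Q=0, R=0, S=1:
  N0 stuck-at-0: N0=0 [stuck-at-0], N1=0, N2=0, N3=0 → 0 — matches
  N2 stuck-at-0: N0=1, N1=1, N2=0 [stuck-at-0], N3=1 → 1 — eliminated
Only N0 stuck-at-0 reproduces the observed 0.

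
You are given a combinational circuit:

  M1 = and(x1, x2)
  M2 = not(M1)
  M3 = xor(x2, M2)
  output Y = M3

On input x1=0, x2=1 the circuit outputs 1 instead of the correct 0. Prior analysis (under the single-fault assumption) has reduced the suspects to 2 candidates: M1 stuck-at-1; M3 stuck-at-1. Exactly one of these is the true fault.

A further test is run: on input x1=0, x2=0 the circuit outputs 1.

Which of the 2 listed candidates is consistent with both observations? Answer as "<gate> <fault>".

Evaluate each candidate on input x1=0, x2=0:
  M1 stuck-at-1: M1=1 [stuck-at-1], M2=0, M3=0 → 0 — eliminated
  M3 stuck-at-1: M1=0, M2=1, M3=1 [stuck-at-1] → 1 — matches
Only M3 stuck-at-1 reproduces the observed 1.

M3 stuck-at-1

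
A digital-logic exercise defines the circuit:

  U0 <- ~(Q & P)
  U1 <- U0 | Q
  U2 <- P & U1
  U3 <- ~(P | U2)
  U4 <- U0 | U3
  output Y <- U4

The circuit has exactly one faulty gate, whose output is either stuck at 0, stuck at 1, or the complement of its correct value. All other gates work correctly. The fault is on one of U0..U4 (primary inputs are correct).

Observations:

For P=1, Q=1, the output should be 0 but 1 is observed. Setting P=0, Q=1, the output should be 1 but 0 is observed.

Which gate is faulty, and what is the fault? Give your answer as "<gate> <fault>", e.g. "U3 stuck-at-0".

Fault-free values for test 1 (P=1, Q=1): U0=0, U1=1, U2=1, U3=0, U4=0, giving Y=0. Observed 1.
Test 1: faults giving observed 1 are {U0 stuck-at-1, U0 inverted output, U3 stuck-at-1, U3 inverted output, U4 stuck-at-1, U4 inverted output}.
Test 2 (P=0, Q=1): fault-free U0=1, U1=1, U2=0, U3=1, U4=1 → 1; observed 0. Eliminates U0 stuck-at-1, U0 inverted output, U3 stuck-at-1, U3 inverted output, U4 stuck-at-1.
Only U4 inverted output is consistent with every test.

U4 inverted output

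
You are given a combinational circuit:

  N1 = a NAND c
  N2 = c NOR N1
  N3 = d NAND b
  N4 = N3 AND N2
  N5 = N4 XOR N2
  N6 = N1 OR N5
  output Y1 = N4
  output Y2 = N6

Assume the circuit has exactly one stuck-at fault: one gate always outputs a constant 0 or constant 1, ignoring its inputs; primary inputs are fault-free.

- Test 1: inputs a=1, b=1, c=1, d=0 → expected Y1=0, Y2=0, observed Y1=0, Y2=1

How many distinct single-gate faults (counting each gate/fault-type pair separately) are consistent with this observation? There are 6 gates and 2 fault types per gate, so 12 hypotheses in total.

Fault-free: N1=0, N2=0, N3=1, N4=0, N5=0, N6=0 → Y1=0, Y2=0. Observed Y1=0, Y2=1.
  N1 stuck-at-0: output Y1=0, Y2=0 ✗
  N1 stuck-at-1: output Y1=0, Y2=1 ✓
  N2 stuck-at-0: output Y1=0, Y2=0 ✗
  N2 stuck-at-1: output Y1=1, Y2=0 ✗
  N3 stuck-at-0: output Y1=0, Y2=0 ✗
  N3 stuck-at-1: output Y1=0, Y2=0 ✗
  N4 stuck-at-0: output Y1=0, Y2=0 ✗
  N4 stuck-at-1: output Y1=1, Y2=1 ✗
  N5 stuck-at-0: output Y1=0, Y2=0 ✗
  N5 stuck-at-1: output Y1=0, Y2=1 ✓
  N6 stuck-at-0: output Y1=0, Y2=0 ✗
  N6 stuck-at-1: output Y1=0, Y2=1 ✓
Consistent faults: {N1 stuck-at-1, N5 stuck-at-1, N6 stuck-at-1} — 3 in all.

3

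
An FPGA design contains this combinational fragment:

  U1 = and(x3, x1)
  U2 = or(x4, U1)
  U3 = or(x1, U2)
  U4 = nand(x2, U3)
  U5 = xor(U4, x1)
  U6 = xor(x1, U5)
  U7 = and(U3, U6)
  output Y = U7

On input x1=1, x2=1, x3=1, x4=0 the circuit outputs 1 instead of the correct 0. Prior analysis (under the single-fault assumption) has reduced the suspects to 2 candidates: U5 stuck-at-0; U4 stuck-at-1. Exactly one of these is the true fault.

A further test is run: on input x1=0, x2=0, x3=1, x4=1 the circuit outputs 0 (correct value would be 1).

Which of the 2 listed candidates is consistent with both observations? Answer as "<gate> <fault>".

Evaluate each candidate on input x1=0, x2=0, x3=1, x4=1:
  U5 stuck-at-0: U1=0, U2=1, U3=1, U4=1, U5=0 [stuck-at-0], U6=0, U7=0 → 0 — matches
  U4 stuck-at-1: U1=0, U2=1, U3=1, U4=1 [stuck-at-1], U5=1, U6=1, U7=1 → 1 — eliminated
Only U5 stuck-at-0 reproduces the observed 0.

U5 stuck-at-0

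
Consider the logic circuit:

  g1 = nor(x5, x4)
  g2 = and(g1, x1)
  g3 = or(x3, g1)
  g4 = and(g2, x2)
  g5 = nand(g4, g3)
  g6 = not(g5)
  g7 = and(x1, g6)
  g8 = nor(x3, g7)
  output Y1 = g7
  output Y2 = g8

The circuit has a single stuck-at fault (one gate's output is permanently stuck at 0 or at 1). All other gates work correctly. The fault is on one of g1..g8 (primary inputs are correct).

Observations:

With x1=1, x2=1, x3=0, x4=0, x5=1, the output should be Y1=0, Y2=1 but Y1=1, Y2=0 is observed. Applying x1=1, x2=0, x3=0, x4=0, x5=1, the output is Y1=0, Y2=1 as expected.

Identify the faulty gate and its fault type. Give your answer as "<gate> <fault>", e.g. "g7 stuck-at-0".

Fault-free values for test 1 (x1=1, x2=1, x3=0, x4=0, x5=1): g1=0, g2=0, g3=0, g4=0, g5=1, g6=0, g7=0, g8=1, giving Y1=0, Y2=1. Observed Y1=1, Y2=0.
Test 1: faults giving observed Y1=1, Y2=0 are {g1 stuck-at-1, g5 stuck-at-0, g6 stuck-at-1, g7 stuck-at-1}.
Test 2 (x1=1, x2=0, x3=0, x4=0, x5=1): fault-free g1=0, g2=0, g3=0, g4=0, g5=1, g6=0, g7=0, g8=1 → Y1=0, Y2=1; observed Y1=0, Y2=1. Eliminates g5 stuck-at-0, g6 stuck-at-1, g7 stuck-at-1.
Only g1 stuck-at-1 is consistent with every test.

g1 stuck-at-1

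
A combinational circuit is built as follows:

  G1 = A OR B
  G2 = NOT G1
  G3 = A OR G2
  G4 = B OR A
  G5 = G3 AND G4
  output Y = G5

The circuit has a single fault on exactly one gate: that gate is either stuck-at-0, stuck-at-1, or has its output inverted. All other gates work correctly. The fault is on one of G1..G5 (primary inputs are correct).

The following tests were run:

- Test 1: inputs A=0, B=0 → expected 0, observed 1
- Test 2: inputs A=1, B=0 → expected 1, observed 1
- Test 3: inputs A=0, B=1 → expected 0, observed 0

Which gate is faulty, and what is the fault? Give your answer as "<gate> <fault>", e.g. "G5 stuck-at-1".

G4 stuck-at-1

Fault-free values for test 1 (A=0, B=0): G1=0, G2=1, G3=1, G4=0, G5=0, giving Y=0. Observed 1.
Test 1: faults giving observed 1 are {G4 stuck-at-1, G4 inverted output, G5 stuck-at-1, G5 inverted output}.
Test 2 (A=1, B=0): fault-free G1=1, G2=0, G3=1, G4=1, G5=1 → 1; observed 1. Eliminates G4 inverted output, G5 inverted output.
Test 3 (A=0, B=1): fault-free G1=1, G2=0, G3=0, G4=1, G5=0 → 0; observed 0. Eliminates G5 stuck-at-1.
Only G4 stuck-at-1 is consistent with every test.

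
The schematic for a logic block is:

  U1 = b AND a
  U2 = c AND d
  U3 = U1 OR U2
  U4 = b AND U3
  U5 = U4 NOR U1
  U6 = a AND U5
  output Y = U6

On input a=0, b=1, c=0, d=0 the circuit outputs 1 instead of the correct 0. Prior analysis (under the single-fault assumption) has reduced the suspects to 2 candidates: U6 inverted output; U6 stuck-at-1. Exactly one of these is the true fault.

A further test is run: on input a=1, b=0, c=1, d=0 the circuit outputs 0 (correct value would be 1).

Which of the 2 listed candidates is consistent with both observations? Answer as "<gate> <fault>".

U6 inverted output

Evaluate each candidate on input a=1, b=0, c=1, d=0:
  U6 inverted output: U1=0, U2=0, U3=0, U4=0, U5=1, U6=0 [inverted output] → 0 — matches
  U6 stuck-at-1: U1=0, U2=0, U3=0, U4=0, U5=1, U6=1 [stuck-at-1] → 1 — eliminated
Only U6 inverted output reproduces the observed 0.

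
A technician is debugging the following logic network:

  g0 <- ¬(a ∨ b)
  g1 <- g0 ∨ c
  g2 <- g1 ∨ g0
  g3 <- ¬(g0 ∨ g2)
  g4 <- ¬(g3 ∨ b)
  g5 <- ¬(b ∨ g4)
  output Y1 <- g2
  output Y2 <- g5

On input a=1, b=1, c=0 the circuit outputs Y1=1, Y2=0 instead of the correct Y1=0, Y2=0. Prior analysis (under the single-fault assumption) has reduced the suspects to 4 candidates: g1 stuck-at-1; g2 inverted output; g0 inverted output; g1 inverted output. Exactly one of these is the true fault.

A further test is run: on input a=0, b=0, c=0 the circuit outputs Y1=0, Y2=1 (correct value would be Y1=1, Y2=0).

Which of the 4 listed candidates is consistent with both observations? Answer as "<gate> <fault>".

g0 inverted output

Evaluate each candidate on input a=0, b=0, c=0:
  g1 stuck-at-1: g0=1, g1=1 [stuck-at-1], g2=1, g3=0, g4=1, g5=0 → Y1=1, Y2=0 — eliminated
  g2 inverted output: g0=1, g1=1, g2=0 [inverted output], g3=0, g4=1, g5=0 → Y1=0, Y2=0 — eliminated
  g0 inverted output: g0=0 [inverted output], g1=0, g2=0, g3=1, g4=0, g5=1 → Y1=0, Y2=1 — matches
  g1 inverted output: g0=1, g1=0 [inverted output], g2=1, g3=0, g4=1, g5=0 → Y1=1, Y2=0 — eliminated
Only g0 inverted output reproduces the observed Y1=0, Y2=1.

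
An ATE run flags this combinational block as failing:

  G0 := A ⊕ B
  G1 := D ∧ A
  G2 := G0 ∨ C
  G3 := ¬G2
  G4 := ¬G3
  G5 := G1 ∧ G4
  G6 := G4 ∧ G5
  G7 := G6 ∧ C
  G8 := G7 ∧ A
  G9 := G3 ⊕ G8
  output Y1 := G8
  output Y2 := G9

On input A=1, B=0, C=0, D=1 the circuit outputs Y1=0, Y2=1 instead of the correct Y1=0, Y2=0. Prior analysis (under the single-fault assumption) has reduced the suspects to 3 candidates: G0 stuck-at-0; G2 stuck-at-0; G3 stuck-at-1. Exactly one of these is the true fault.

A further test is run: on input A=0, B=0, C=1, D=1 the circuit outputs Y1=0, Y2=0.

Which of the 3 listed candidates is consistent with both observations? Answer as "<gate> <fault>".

Evaluate each candidate on input A=0, B=0, C=1, D=1:
  G0 stuck-at-0: G0=0 [stuck-at-0], G1=0, G2=1, G3=0, G4=1, G5=0, G6=0, G7=0, G8=0, G9=0 → Y1=0, Y2=0 — matches
  G2 stuck-at-0: G0=0, G1=0, G2=0 [stuck-at-0], G3=1, G4=0, G5=0, G6=0, G7=0, G8=0, G9=1 → Y1=0, Y2=1 — eliminated
  G3 stuck-at-1: G0=0, G1=0, G2=1, G3=1 [stuck-at-1], G4=0, G5=0, G6=0, G7=0, G8=0, G9=1 → Y1=0, Y2=1 — eliminated
Only G0 stuck-at-0 reproduces the observed Y1=0, Y2=0.

G0 stuck-at-0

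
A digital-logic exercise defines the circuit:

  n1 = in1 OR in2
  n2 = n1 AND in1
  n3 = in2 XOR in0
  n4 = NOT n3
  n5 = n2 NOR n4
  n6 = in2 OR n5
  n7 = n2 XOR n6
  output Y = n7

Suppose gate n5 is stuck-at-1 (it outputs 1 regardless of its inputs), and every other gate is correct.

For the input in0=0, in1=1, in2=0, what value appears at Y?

0

Propagate with n5 forced: n1=1, n2=1, n3=0, n4=1, n5=1 [stuck-at-1], n6=1, n7=0.
So Y = 0. (Without the fault it would be 1.)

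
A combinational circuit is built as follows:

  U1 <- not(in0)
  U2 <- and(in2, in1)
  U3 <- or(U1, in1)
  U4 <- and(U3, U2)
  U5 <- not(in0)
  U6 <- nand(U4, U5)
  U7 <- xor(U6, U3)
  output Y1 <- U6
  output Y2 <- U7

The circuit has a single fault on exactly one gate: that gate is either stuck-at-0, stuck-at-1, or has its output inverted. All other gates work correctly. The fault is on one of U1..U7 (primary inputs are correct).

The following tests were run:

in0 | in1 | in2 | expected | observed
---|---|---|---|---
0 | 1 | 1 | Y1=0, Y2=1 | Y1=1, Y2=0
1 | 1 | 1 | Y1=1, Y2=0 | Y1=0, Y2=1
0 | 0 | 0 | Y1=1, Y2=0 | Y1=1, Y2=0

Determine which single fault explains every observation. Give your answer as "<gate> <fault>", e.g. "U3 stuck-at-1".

U5 inverted output

Fault-free values for test 1 (in0=0, in1=1, in2=1): U1=1, U2=1, U3=1, U4=1, U5=1, U6=0, U7=1, giving Y1=0, Y2=1. Observed Y1=1, Y2=0.
Test 1: faults giving observed Y1=1, Y2=0 are {U2 stuck-at-0, U2 inverted output, U4 stuck-at-0, U4 inverted output, U5 stuck-at-0, U5 inverted output, U6 stuck-at-1, U6 inverted output}.
Test 2 (in0=1, in1=1, in2=1): fault-free U1=0, U2=1, U3=1, U4=1, U5=0, U6=1, U7=0 → Y1=1, Y2=0; observed Y1=0, Y2=1. Eliminates U2 stuck-at-0, U2 inverted output, U4 stuck-at-0, U4 inverted output, U5 stuck-at-0, U6 stuck-at-1.
Test 3 (in0=0, in1=0, in2=0): fault-free U1=1, U2=0, U3=1, U4=0, U5=1, U6=1, U7=0 → Y1=1, Y2=0; observed Y1=1, Y2=0. Eliminates U6 inverted output.
Only U5 inverted output is consistent with every test.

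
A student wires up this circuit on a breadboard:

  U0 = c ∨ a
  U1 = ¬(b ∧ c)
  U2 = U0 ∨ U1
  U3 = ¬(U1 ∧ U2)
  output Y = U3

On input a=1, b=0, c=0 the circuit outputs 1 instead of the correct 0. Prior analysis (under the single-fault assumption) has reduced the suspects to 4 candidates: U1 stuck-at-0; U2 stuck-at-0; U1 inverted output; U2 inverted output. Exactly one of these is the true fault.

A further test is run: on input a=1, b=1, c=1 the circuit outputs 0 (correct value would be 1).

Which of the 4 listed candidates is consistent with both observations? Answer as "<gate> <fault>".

Evaluate each candidate on input a=1, b=1, c=1:
  U1 stuck-at-0: U0=1, U1=0 [stuck-at-0], U2=1, U3=1 → 1 — eliminated
  U2 stuck-at-0: U0=1, U1=0, U2=0 [stuck-at-0], U3=1 → 1 — eliminated
  U1 inverted output: U0=1, U1=1 [inverted output], U2=1, U3=0 → 0 — matches
  U2 inverted output: U0=1, U1=0, U2=0 [inverted output], U3=1 → 1 — eliminated
Only U1 inverted output reproduces the observed 0.

U1 inverted output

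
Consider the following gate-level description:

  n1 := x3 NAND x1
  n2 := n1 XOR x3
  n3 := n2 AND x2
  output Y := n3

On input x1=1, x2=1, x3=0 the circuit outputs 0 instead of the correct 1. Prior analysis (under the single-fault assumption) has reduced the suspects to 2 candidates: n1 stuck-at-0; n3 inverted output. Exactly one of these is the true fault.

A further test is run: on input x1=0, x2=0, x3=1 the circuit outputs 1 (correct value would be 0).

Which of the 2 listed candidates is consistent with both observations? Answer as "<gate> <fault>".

n3 inverted output

Evaluate each candidate on input x1=0, x2=0, x3=1:
  n1 stuck-at-0: n1=0 [stuck-at-0], n2=1, n3=0 → 0 — eliminated
  n3 inverted output: n1=1, n2=0, n3=1 [inverted output] → 1 — matches
Only n3 inverted output reproduces the observed 1.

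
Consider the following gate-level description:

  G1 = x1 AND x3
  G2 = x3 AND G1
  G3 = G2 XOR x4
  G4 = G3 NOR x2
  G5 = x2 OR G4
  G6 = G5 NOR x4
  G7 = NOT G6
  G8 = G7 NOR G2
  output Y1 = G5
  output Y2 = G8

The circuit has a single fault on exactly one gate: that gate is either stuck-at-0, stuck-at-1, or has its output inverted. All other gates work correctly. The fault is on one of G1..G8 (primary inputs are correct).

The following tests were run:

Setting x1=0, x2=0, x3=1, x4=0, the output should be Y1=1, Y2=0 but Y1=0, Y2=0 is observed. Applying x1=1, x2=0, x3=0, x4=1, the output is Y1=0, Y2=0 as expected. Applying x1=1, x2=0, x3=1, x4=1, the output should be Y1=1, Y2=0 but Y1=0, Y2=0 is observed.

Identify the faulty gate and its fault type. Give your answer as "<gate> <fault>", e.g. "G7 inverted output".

G1 inverted output

Fault-free values for test 1 (x1=0, x2=0, x3=1, x4=0): G1=0, G2=0, G3=0, G4=1, G5=1, G6=0, G7=1, G8=0, giving Y1=1, Y2=0. Observed Y1=0, Y2=0.
Test 1: faults giving observed Y1=0, Y2=0 are {G1 stuck-at-1, G1 inverted output, G2 stuck-at-1, G2 inverted output}.
Test 2 (x1=1, x2=0, x3=0, x4=1): fault-free G1=0, G2=0, G3=1, G4=0, G5=0, G6=0, G7=1, G8=0 → Y1=0, Y2=0; observed Y1=0, Y2=0. Eliminates G2 stuck-at-1, G2 inverted output.
Test 3 (x1=1, x2=0, x3=1, x4=1): fault-free G1=1, G2=1, G3=0, G4=1, G5=1, G6=0, G7=1, G8=0 → Y1=1, Y2=0; observed Y1=0, Y2=0. Eliminates G1 stuck-at-1.
Only G1 inverted output is consistent with every test.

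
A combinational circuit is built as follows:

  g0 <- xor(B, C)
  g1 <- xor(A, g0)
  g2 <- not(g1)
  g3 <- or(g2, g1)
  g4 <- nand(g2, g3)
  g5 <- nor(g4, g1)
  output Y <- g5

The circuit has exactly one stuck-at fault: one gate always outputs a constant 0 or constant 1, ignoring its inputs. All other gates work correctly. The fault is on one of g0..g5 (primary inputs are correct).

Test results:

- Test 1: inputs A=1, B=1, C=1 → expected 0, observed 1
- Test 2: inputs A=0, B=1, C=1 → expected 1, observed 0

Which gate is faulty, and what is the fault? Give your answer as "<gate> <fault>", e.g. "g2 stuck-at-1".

g0 stuck-at-1

Fault-free values for test 1 (A=1, B=1, C=1): g0=0, g1=1, g2=0, g3=1, g4=1, g5=0, giving Y=0. Observed 1.
Test 1: faults giving observed 1 are {g0 stuck-at-1, g1 stuck-at-0, g5 stuck-at-1}.
Test 2 (A=0, B=1, C=1): fault-free g0=0, g1=0, g2=1, g3=1, g4=0, g5=1 → 1; observed 0. Eliminates g1 stuck-at-0, g5 stuck-at-1.
Only g0 stuck-at-1 is consistent with every test.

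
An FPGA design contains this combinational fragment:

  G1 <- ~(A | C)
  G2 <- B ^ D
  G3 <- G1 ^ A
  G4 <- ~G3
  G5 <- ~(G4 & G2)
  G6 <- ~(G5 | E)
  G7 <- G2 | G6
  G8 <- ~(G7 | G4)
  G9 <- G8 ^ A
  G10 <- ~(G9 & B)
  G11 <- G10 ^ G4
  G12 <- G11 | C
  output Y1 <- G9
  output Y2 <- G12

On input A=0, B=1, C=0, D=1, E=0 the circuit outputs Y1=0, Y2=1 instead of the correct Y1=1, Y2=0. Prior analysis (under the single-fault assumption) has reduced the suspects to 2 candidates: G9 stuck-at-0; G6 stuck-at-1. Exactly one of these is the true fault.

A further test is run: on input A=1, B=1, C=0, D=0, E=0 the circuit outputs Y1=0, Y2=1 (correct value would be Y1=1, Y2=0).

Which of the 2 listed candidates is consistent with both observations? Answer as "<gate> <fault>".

Evaluate each candidate on input A=1, B=1, C=0, D=0, E=0:
  G9 stuck-at-0: G1=0, G2=1, G3=1, G4=0, G5=1, G6=0, G7=1, G8=0, G9=0 [stuck-at-0], G10=1, G11=1, G12=1 → Y1=0, Y2=1 — matches
  G6 stuck-at-1: G1=0, G2=1, G3=1, G4=0, G5=1, G6=1 [stuck-at-1], G7=1, G8=0, G9=1, G10=0, G11=0, G12=0 → Y1=1, Y2=0 — eliminated
Only G9 stuck-at-0 reproduces the observed Y1=0, Y2=1.

G9 stuck-at-0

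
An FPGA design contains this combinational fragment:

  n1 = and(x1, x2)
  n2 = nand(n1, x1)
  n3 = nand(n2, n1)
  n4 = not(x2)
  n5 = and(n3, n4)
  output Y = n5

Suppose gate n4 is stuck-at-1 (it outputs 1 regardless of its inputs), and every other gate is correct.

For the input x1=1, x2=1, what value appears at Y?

1

Propagate with n4 forced: n1=1, n2=0, n3=1, n4=1 [stuck-at-1], n5=1.
So Y = 1. (Without the fault it would be 0.)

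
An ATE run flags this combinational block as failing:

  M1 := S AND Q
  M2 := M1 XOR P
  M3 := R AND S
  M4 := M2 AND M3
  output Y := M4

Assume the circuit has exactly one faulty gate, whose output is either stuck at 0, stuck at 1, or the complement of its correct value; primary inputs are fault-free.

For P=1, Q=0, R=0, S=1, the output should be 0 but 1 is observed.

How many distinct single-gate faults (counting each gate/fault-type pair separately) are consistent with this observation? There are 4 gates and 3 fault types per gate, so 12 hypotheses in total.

Fault-free: M1=0, M2=1, M3=0, M4=0 → 0. Observed 1.
  M1 stuck-at-0: output 0 ✗
  M1 stuck-at-1: output 0 ✗
  M1 inverted output: output 0 ✗
  M2 stuck-at-0: output 0 ✗
  M2 stuck-at-1: output 0 ✗
  M2 inverted output: output 0 ✗
  M3 stuck-at-0: output 0 ✗
  M3 stuck-at-1: output 1 ✓
  M3 inverted output: output 1 ✓
  M4 stuck-at-0: output 0 ✗
  M4 stuck-at-1: output 1 ✓
  M4 inverted output: output 1 ✓
Consistent faults: {M3 stuck-at-1, M3 inverted output, M4 stuck-at-1, M4 inverted output} — 4 in all.

4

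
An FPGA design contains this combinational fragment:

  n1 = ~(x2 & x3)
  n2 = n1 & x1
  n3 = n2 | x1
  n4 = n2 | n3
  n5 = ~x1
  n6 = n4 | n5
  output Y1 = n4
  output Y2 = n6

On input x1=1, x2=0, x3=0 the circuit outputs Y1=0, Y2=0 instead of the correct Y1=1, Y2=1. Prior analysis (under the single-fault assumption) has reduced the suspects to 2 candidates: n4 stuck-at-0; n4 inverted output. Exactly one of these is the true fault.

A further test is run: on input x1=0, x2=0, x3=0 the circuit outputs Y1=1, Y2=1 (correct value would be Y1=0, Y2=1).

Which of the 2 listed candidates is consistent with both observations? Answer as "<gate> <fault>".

Evaluate each candidate on input x1=0, x2=0, x3=0:
  n4 stuck-at-0: n1=1, n2=0, n3=0, n4=0 [stuck-at-0], n5=1, n6=1 → Y1=0, Y2=1 — eliminated
  n4 inverted output: n1=1, n2=0, n3=0, n4=1 [inverted output], n5=1, n6=1 → Y1=1, Y2=1 — matches
Only n4 inverted output reproduces the observed Y1=1, Y2=1.

n4 inverted output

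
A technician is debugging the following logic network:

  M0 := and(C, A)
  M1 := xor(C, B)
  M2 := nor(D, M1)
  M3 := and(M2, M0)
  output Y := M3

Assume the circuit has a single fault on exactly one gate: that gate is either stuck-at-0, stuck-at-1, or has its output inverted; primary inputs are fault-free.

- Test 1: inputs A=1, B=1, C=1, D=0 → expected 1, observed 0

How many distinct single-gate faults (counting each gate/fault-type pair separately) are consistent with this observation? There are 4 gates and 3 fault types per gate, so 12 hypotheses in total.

8

Fault-free: M0=1, M1=0, M2=1, M3=1 → 1. Observed 0.
  M0 stuck-at-0: output 0 ✓
  M0 stuck-at-1: output 1 ✗
  M0 inverted output: output 0 ✓
  M1 stuck-at-0: output 1 ✗
  M1 stuck-at-1: output 0 ✓
  M1 inverted output: output 0 ✓
  M2 stuck-at-0: output 0 ✓
  M2 stuck-at-1: output 1 ✗
  M2 inverted output: output 0 ✓
  M3 stuck-at-0: output 0 ✓
  M3 stuck-at-1: output 1 ✗
  M3 inverted output: output 0 ✓
Consistent faults: {M0 stuck-at-0, M0 inverted output, M1 stuck-at-1, M1 inverted output, M2 stuck-at-0, M2 inverted output, M3 stuck-at-0, M3 inverted output} — 8 in all.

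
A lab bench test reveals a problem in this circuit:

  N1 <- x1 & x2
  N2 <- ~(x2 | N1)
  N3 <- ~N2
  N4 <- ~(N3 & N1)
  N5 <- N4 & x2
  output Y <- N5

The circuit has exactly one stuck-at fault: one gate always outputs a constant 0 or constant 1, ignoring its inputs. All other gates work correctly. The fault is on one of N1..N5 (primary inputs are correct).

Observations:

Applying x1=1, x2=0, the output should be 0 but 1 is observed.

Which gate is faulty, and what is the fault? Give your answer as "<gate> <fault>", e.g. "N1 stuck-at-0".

N5 stuck-at-1

Fault-free values for test 1 (x1=1, x2=0): N1=0, N2=1, N3=0, N4=1, N5=0, giving Y=0. Observed 1.
Test 1: faults giving observed 1 are {N5 stuck-at-1}.
Only N5 stuck-at-1 is consistent with every test.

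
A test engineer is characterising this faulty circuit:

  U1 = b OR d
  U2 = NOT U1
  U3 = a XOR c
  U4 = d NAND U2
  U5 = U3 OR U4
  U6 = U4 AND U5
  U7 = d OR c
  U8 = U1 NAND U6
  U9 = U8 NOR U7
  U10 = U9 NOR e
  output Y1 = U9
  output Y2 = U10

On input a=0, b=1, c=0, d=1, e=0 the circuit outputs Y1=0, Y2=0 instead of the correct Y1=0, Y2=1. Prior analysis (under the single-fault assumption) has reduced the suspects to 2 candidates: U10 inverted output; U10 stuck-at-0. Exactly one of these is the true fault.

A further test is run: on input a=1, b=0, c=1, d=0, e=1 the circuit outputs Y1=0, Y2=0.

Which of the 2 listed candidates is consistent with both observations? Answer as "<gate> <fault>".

Evaluate each candidate on input a=1, b=0, c=1, d=0, e=1:
  U10 inverted output: U1=0, U2=1, U3=0, U4=1, U5=1, U6=1, U7=1, U8=1, U9=0, U10=1 [inverted output] → Y1=0, Y2=1 — eliminated
  U10 stuck-at-0: U1=0, U2=1, U3=0, U4=1, U5=1, U6=1, U7=1, U8=1, U9=0, U10=0 [stuck-at-0] → Y1=0, Y2=0 — matches
Only U10 stuck-at-0 reproduces the observed Y1=0, Y2=0.

U10 stuck-at-0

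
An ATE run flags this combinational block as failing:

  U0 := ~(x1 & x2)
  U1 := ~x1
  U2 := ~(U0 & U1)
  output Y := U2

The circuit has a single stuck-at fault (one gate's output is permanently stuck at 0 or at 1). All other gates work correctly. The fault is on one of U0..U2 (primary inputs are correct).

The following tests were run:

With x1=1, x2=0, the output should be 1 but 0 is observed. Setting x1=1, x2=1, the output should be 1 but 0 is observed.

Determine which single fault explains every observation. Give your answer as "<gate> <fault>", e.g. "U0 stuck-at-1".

Fault-free values for test 1 (x1=1, x2=0): U0=1, U1=0, U2=1, giving Y=1. Observed 0.
Test 1: faults giving observed 0 are {U1 stuck-at-1, U2 stuck-at-0}.
Test 2 (x1=1, x2=1): fault-free U0=0, U1=0, U2=1 → 1; observed 0. Eliminates U1 stuck-at-1.
Only U2 stuck-at-0 is consistent with every test.

U2 stuck-at-0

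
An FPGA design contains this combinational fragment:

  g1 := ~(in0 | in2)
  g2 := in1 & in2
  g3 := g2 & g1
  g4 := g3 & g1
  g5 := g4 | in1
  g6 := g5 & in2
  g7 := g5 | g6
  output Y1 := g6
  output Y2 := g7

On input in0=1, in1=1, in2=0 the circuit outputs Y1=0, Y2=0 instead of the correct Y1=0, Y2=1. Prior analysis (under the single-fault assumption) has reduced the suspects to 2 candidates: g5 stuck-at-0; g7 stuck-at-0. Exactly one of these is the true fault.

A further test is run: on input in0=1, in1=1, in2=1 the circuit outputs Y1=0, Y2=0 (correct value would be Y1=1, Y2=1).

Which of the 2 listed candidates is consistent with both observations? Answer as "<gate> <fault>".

Evaluate each candidate on input in0=1, in1=1, in2=1:
  g5 stuck-at-0: g1=0, g2=1, g3=0, g4=0, g5=0 [stuck-at-0], g6=0, g7=0 → Y1=0, Y2=0 — matches
  g7 stuck-at-0: g1=0, g2=1, g3=0, g4=0, g5=1, g6=1, g7=0 [stuck-at-0] → Y1=1, Y2=0 — eliminated
Only g5 stuck-at-0 reproduces the observed Y1=0, Y2=0.

g5 stuck-at-0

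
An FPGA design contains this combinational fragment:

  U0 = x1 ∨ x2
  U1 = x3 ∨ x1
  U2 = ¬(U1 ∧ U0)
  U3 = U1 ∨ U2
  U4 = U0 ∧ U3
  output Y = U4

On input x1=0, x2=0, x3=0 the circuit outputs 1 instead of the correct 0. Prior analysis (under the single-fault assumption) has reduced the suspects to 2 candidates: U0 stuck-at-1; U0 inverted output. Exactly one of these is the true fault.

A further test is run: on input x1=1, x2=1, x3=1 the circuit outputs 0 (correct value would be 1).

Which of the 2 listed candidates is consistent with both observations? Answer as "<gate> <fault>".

U0 inverted output

Evaluate each candidate on input x1=1, x2=1, x3=1:
  U0 stuck-at-1: U0=1 [stuck-at-1], U1=1, U2=0, U3=1, U4=1 → 1 — eliminated
  U0 inverted output: U0=0 [inverted output], U1=1, U2=1, U3=1, U4=0 → 0 — matches
Only U0 inverted output reproduces the observed 0.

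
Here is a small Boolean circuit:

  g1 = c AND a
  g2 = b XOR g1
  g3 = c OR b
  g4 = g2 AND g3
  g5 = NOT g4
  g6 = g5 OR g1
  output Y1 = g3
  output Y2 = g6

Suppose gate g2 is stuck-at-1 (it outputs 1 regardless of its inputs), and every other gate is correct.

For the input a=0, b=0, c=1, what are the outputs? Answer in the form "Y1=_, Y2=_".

Propagate with g2 forced: g1=0, g2=1 [stuck-at-1], g3=1, g4=1, g5=0, g6=0.
So the outputs are Y1=1, Y2=0. (Without the fault they would be Y1=1, Y2=1.)

Y1=1, Y2=0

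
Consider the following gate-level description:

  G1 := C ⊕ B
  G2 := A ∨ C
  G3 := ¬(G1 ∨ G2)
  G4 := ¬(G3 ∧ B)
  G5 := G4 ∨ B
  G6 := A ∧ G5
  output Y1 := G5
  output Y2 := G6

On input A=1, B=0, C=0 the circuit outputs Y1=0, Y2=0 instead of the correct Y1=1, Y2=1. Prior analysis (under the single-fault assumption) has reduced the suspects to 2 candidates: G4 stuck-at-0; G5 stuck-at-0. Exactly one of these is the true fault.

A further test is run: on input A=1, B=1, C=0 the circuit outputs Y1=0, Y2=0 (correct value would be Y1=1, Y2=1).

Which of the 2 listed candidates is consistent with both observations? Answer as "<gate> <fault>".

Evaluate each candidate on input A=1, B=1, C=0:
  G4 stuck-at-0: G1=1, G2=1, G3=0, G4=0 [stuck-at-0], G5=1, G6=1 → Y1=1, Y2=1 — eliminated
  G5 stuck-at-0: G1=1, G2=1, G3=0, G4=1, G5=0 [stuck-at-0], G6=0 → Y1=0, Y2=0 — matches
Only G5 stuck-at-0 reproduces the observed Y1=0, Y2=0.

G5 stuck-at-0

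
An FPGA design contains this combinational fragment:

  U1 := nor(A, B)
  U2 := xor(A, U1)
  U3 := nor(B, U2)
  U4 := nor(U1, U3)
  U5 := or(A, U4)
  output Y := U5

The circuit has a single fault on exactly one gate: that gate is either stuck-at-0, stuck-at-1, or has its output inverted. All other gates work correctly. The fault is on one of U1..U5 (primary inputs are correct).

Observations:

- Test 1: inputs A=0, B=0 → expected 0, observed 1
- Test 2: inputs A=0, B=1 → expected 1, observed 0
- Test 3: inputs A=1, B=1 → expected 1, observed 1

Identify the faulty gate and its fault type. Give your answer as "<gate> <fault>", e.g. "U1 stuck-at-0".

Fault-free values for test 1 (A=0, B=0): U1=1, U2=1, U3=0, U4=0, U5=0, giving Y=0. Observed 1.
Test 1: faults giving observed 1 are {U4 stuck-at-1, U4 inverted output, U5 stuck-at-1, U5 inverted output}.
Test 2 (A=0, B=1): fault-free U1=0, U2=0, U3=0, U4=1, U5=1 → 1; observed 0. Eliminates U4 stuck-at-1, U5 stuck-at-1.
Test 3 (A=1, B=1): fault-free U1=0, U2=1, U3=0, U4=1, U5=1 → 1; observed 1. Eliminates U5 inverted output.
Only U4 inverted output is consistent with every test.

U4 inverted output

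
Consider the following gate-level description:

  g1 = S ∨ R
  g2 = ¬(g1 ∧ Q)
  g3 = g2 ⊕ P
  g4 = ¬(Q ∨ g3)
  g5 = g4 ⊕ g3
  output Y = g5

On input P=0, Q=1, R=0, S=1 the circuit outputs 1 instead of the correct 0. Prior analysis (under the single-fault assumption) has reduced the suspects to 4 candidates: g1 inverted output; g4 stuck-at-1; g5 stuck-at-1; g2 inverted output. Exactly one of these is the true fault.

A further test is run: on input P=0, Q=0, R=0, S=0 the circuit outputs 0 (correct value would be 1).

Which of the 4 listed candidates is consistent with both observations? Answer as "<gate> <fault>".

g4 stuck-at-1

Evaluate each candidate on input P=0, Q=0, R=0, S=0:
  g1 inverted output: g1=1 [inverted output], g2=1, g3=1, g4=0, g5=1 → 1 — eliminated
  g4 stuck-at-1: g1=0, g2=1, g3=1, g4=1 [stuck-at-1], g5=0 → 0 — matches
  g5 stuck-at-1: g1=0, g2=1, g3=1, g4=0, g5=1 [stuck-at-1] → 1 — eliminated
  g2 inverted output: g1=0, g2=0 [inverted output], g3=0, g4=1, g5=1 → 1 — eliminated
Only g4 stuck-at-1 reproduces the observed 0.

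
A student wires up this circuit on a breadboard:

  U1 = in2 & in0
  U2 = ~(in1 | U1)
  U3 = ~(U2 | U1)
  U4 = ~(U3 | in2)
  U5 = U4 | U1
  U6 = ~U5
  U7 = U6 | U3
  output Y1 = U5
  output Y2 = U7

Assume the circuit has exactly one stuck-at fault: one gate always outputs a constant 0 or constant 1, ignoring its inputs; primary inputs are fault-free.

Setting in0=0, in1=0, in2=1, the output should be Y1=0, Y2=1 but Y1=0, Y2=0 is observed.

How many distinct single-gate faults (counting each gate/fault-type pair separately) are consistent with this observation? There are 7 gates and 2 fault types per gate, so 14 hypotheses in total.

2

Fault-free: U1=0, U2=1, U3=0, U4=0, U5=0, U6=1, U7=1 → Y1=0, Y2=1. Observed Y1=0, Y2=0.
  U1 stuck-at-0: output Y1=0, Y2=1 ✗
  U1 stuck-at-1: output Y1=1, Y2=0 ✗
  U2 stuck-at-0: output Y1=0, Y2=1 ✗
  U2 stuck-at-1: output Y1=0, Y2=1 ✗
  U3 stuck-at-0: output Y1=0, Y2=1 ✗
  U3 stuck-at-1: output Y1=0, Y2=1 ✗
  U4 stuck-at-0: output Y1=0, Y2=1 ✗
  U4 stuck-at-1: output Y1=1, Y2=0 ✗
  U5 stuck-at-0: output Y1=0, Y2=1 ✗
  U5 stuck-at-1: output Y1=1, Y2=0 ✗
  U6 stuck-at-0: output Y1=0, Y2=0 ✓
  U6 stuck-at-1: output Y1=0, Y2=1 ✗
  U7 stuck-at-0: output Y1=0, Y2=0 ✓
  U7 stuck-at-1: output Y1=0, Y2=1 ✗
Consistent faults: {U6 stuck-at-0, U7 stuck-at-0} — 2 in all.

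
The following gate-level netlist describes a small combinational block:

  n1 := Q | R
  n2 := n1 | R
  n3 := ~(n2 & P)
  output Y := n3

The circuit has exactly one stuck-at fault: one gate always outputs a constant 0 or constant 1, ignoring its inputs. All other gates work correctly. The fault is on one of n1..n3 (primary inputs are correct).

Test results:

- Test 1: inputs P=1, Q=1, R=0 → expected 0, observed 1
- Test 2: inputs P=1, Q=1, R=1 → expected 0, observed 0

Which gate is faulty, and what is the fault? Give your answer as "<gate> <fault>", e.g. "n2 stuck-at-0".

n1 stuck-at-0

Fault-free values for test 1 (P=1, Q=1, R=0): n1=1, n2=1, n3=0, giving Y=0. Observed 1.
Test 1: faults giving observed 1 are {n1 stuck-at-0, n2 stuck-at-0, n3 stuck-at-1}.
Test 2 (P=1, Q=1, R=1): fault-free n1=1, n2=1, n3=0 → 0; observed 0. Eliminates n2 stuck-at-0, n3 stuck-at-1.
Only n1 stuck-at-0 is consistent with every test.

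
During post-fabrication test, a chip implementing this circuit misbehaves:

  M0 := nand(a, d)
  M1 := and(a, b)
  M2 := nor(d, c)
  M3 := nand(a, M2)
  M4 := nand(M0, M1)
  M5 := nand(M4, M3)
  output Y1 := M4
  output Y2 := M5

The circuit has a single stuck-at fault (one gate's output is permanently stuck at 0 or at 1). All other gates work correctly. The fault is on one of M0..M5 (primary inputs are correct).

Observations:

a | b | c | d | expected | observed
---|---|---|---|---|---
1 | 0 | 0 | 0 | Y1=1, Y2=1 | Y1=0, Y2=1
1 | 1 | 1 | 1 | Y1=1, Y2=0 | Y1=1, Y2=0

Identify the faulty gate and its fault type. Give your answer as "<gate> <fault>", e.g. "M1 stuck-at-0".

Fault-free values for test 1 (a=1, b=0, c=0, d=0): M0=1, M1=0, M2=1, M3=0, M4=1, M5=1, giving Y1=1, Y2=1. Observed Y1=0, Y2=1.
Test 1: faults giving observed Y1=0, Y2=1 are {M1 stuck-at-1, M4 stuck-at-0}.
Test 2 (a=1, b=1, c=1, d=1): fault-free M0=0, M1=1, M2=0, M3=1, M4=1, M5=0 → Y1=1, Y2=0; observed Y1=1, Y2=0. Eliminates M4 stuck-at-0.
Only M1 stuck-at-1 is consistent with every test.

M1 stuck-at-1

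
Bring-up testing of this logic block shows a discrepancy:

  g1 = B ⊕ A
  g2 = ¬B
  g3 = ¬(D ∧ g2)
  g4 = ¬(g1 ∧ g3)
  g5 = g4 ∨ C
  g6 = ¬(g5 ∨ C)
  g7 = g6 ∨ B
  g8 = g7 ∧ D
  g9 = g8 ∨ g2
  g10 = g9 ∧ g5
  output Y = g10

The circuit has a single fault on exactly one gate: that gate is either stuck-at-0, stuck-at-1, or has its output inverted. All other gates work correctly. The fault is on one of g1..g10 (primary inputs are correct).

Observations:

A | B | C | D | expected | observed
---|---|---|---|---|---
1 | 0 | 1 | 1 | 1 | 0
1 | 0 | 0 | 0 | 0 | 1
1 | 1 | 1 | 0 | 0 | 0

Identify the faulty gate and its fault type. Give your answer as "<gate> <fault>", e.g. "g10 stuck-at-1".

Fault-free values for test 1 (A=1, B=0, C=1, D=1): g1=1, g2=1, g3=0, g4=1, g5=1, g6=0, g7=0, g8=0, g9=1, g10=1, giving Y=1. Observed 0.
Test 1: faults giving observed 0 are {g2 stuck-at-0, g2 inverted output, g5 stuck-at-0, g5 inverted output, g9 stuck-at-0, g9 inverted output, g10 stuck-at-0, g10 inverted output}.
Test 2 (A=1, B=0, C=0, D=0): fault-free g1=1, g2=1, g3=1, g4=0, g5=0, g6=1, g7=1, g8=0, g9=1, g10=0 → 0; observed 1. Eliminates g2 stuck-at-0, g2 inverted output, g5 stuck-at-0, g9 stuck-at-0, g9 inverted output, g10 stuck-at-0.
Test 3 (A=1, B=1, C=1, D=0): fault-free g1=0, g2=0, g3=1, g4=1, g5=1, g6=0, g7=1, g8=0, g9=0, g10=0 → 0; observed 0. Eliminates g10 inverted output.
Only g5 inverted output is consistent with every test.

g5 inverted output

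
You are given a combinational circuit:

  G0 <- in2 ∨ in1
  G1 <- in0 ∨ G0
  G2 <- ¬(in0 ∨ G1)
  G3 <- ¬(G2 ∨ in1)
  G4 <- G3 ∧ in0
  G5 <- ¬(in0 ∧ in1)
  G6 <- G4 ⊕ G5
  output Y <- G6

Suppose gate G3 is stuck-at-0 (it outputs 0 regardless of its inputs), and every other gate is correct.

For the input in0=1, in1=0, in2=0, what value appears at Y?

1

Propagate with G3 forced: G0=0, G1=1, G2=0, G3=0 [stuck-at-0], G4=0, G5=1, G6=1.
So Y = 1. (Without the fault it would be 0.)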